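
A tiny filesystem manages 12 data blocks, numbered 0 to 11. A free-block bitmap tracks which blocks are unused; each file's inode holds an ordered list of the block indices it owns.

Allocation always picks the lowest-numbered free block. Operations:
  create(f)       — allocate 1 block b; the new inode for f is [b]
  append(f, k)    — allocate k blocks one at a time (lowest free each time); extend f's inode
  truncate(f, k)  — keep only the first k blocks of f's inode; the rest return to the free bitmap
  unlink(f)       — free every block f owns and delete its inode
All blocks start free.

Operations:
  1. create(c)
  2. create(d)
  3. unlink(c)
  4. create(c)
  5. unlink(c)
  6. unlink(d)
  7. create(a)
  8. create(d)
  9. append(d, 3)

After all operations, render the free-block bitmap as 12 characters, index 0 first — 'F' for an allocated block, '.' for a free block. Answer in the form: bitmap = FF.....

bitmap = FFFFF.......

after create(c) → c:[0]  free=[F...........]
after create(d) → c:[0], d:[1]  free=[FF..........]
after unlink(c) → d:[1]  free=[.F..........]
after create(c) → c:[0], d:[1]  free=[FF..........]
after unlink(c) → d:[1]  free=[.F..........]
after unlink(d) →   free=[............]
after create(a) → a:[0]  free=[F...........]
after create(d) → a:[0], d:[1]  free=[FF..........]
after append(d, 3) → a:[0], d:[1, 2, 3, 4]  free=[FFFFF.......]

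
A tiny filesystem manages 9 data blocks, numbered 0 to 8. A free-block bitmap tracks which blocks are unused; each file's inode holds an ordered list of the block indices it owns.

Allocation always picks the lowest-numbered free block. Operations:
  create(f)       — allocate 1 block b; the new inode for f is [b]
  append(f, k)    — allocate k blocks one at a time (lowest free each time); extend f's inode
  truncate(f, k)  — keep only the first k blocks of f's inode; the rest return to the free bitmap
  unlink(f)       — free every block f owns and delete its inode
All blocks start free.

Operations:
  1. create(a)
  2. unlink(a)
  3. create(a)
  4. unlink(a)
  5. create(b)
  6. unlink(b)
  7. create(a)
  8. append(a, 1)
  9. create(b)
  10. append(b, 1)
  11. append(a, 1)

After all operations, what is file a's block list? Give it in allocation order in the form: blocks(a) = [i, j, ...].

[1] create(a) — a=0 (map F........)
[2] unlink(a) —  (map .........)
[3] create(a) — a=0 (map F........)
[4] unlink(a) —  (map .........)
[5] create(b) — b=0 (map F........)
[6] unlink(b) —  (map .........)
[7] create(a) — a=0 (map F........)
[8] append(a, 1) — a=0,1 (map FF.......)
[9] create(b) — a=0,1 b=2 (map FFF......)
[10] append(b, 1) — a=0,1 b=2,3 (map FFFF.....)
[11] append(a, 1) — a=0,1,4 b=2,3 (map FFFFF....)

blocks(a) = [0, 1, 4]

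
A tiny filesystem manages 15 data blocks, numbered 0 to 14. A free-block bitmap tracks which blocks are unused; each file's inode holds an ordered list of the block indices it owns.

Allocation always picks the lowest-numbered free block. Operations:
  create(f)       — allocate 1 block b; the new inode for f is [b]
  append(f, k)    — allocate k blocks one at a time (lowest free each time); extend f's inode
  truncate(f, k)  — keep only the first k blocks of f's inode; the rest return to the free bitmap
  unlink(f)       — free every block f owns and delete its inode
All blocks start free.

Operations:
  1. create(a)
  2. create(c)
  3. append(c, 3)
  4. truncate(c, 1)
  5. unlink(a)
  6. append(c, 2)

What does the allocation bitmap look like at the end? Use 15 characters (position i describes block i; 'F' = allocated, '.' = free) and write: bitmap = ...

bitmap = FFF............

create(a): bitmap=F.............. | a=[0]
create(c): bitmap=FF............. | a=[0] c=[1]
append(c, 3): bitmap=FFFFF.......... | a=[0] c=[1, 2, 3, 4]
truncate(c, 1): bitmap=FF............. | a=[0] c=[1]
unlink(a): bitmap=.F............. | c=[1]
append(c, 2): bitmap=FFF............ | c=[1, 0, 2]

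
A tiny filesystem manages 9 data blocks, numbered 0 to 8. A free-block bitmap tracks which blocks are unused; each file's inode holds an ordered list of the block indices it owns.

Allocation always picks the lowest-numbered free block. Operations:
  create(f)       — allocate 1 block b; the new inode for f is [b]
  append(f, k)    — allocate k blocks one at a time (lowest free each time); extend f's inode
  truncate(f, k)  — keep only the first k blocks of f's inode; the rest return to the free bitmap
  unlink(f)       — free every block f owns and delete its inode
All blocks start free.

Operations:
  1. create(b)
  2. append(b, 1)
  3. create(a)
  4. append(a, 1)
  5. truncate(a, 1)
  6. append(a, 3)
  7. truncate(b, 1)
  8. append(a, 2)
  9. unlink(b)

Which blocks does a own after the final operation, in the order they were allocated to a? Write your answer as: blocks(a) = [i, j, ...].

after create(b) → b:[0]  free=[F........]
after append(b, 1) → b:[0, 1]  free=[FF.......]
after create(a) → a:[2], b:[0, 1]  free=[FFF......]
after append(a, 1) → a:[2, 3], b:[0, 1]  free=[FFFF.....]
after truncate(a, 1) → a:[2], b:[0, 1]  free=[FFF......]
after append(a, 3) → a:[2, 3, 4, 5], b:[0, 1]  free=[FFFFFF...]
after truncate(b, 1) → a:[2, 3, 4, 5], b:[0]  free=[F.FFFF...]
after append(a, 2) → a:[2, 3, 4, 5, 1, 6], b:[0]  free=[FFFFFFF..]
after unlink(b) → a:[2, 3, 4, 5, 1, 6]  free=[.FFFFFF..]

blocks(a) = [2, 3, 4, 5, 1, 6]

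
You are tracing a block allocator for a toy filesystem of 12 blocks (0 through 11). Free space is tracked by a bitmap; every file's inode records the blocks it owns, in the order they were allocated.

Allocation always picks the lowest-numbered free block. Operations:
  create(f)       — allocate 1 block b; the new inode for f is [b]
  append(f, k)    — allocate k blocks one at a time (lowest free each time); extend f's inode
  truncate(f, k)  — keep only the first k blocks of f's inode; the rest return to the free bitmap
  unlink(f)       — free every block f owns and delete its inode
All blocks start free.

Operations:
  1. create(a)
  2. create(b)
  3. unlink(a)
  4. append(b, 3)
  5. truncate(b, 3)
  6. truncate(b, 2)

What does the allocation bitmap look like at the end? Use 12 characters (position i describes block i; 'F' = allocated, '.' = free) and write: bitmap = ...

[1] create(a) — a=0 (map F...........)
[2] create(b) — a=0 b=1 (map FF..........)
[3] unlink(a) — b=1 (map .F..........)
[4] append(b, 3) — b=1,0,2,3 (map FFFF........)
[5] truncate(b, 3) — b=1,0,2 (map FFF.........)
[6] truncate(b, 2) — b=1,0 (map FF..........)

bitmap = FF..........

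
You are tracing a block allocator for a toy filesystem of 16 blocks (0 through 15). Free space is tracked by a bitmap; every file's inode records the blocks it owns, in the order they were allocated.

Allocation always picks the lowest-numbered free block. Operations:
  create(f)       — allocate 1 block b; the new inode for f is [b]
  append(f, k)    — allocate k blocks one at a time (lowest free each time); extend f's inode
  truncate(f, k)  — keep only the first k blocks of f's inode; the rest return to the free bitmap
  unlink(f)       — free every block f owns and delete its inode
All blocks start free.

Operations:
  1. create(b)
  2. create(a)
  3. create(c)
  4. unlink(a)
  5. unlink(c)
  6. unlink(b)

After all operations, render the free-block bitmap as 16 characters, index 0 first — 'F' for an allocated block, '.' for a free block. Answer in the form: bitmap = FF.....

after create(b) → b:[0]  free=[F...............]
after create(a) → a:[1], b:[0]  free=[FF..............]
after create(c) → a:[1], b:[0], c:[2]  free=[FFF.............]
after unlink(a) → b:[0], c:[2]  free=[F.F.............]
after unlink(c) → b:[0]  free=[F...............]
after unlink(b) →   free=[................]

bitmap = ................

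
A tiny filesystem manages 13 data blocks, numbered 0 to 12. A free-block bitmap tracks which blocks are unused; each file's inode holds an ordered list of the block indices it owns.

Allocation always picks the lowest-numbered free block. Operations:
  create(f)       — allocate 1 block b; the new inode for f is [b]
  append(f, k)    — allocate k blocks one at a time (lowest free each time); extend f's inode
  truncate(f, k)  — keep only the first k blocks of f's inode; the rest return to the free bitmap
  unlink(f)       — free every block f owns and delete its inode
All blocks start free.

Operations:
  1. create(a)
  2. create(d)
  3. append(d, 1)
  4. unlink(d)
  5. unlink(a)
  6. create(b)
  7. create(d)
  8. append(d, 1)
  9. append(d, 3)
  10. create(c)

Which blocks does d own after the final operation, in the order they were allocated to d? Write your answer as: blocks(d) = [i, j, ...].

[1] create(a) — a=0 (map F............)
[2] create(d) — a=0 d=1 (map FF...........)
[3] append(d, 1) — a=0 d=1,2 (map FFF..........)
[4] unlink(d) — a=0 (map F............)
[5] unlink(a) —  (map .............)
[6] create(b) — b=0 (map F............)
[7] create(d) — b=0 d=1 (map FF...........)
[8] append(d, 1) — b=0 d=1,2 (map FFF..........)
[9] append(d, 3) — b=0 d=1,2,3,4,5 (map FFFFFF.......)
[10] create(c) — b=0 c=6 d=1,2,3,4,5 (map FFFFFFF......)

blocks(d) = [1, 2, 3, 4, 5]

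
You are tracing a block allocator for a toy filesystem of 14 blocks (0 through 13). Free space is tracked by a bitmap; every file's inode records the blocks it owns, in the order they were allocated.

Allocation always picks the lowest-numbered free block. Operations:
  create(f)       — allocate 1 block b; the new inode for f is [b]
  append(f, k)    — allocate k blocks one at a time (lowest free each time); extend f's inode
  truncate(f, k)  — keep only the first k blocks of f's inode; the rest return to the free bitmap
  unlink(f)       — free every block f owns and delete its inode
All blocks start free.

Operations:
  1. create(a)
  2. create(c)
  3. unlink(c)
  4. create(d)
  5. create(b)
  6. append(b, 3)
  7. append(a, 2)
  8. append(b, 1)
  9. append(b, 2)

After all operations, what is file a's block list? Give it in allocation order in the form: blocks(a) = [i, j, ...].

blocks(a) = [0, 6, 7]

[1] create(a) — a=0 (map F.............)
[2] create(c) — a=0 c=1 (map FF............)
[3] unlink(c) — a=0 (map F.............)
[4] create(d) — a=0 d=1 (map FF............)
[5] create(b) — a=0 b=2 d=1 (map FFF...........)
[6] append(b, 3) — a=0 b=2,3,4,5 d=1 (map FFFFFF........)
[7] append(a, 2) — a=0,6,7 b=2,3,4,5 d=1 (map FFFFFFFF......)
[8] append(b, 1) — a=0,6,7 b=2,3,4,5,8 d=1 (map FFFFFFFFF.....)
[9] append(b, 2) — a=0,6,7 b=2,3,4,5,8,9,10 d=1 (map FFFFFFFFFFF...)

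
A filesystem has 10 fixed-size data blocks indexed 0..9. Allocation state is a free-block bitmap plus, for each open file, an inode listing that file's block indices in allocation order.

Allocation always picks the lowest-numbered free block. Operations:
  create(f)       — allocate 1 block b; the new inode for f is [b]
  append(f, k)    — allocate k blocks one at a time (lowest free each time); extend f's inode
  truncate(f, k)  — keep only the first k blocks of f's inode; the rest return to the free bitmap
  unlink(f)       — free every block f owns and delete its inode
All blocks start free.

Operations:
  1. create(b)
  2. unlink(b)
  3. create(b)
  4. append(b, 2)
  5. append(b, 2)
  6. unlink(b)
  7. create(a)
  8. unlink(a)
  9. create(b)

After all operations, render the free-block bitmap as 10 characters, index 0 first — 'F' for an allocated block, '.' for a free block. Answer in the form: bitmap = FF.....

bitmap = F.........

  1. create(b)  ⇒  F.........  {b→[0]}
  2. unlink(b)  ⇒  ..........  {}
  3. create(b)  ⇒  F.........  {b→[0]}
  4. append(b, 2)  ⇒  FFF.......  {b→[0, 1, 2]}
  5. append(b, 2)  ⇒  FFFFF.....  {b→[0, 1, 2, 3, 4]}
  6. unlink(b)  ⇒  ..........  {}
  7. create(a)  ⇒  F.........  {a→[0]}
  8. unlink(a)  ⇒  ..........  {}
  9. create(b)  ⇒  F.........  {b→[0]}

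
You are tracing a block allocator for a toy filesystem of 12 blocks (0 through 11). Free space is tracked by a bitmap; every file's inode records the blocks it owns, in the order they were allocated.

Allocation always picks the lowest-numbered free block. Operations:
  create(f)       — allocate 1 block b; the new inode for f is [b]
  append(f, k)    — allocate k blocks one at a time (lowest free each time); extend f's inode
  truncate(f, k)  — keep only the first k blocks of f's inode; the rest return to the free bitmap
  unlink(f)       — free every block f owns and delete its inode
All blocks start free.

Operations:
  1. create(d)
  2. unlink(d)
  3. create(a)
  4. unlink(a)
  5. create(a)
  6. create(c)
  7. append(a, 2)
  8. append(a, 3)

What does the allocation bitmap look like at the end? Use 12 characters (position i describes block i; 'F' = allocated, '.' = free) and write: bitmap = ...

bitmap = FFFFFFF.....

after create(d) → d:[0]  free=[F...........]
after unlink(d) →   free=[............]
after create(a) → a:[0]  free=[F...........]
after unlink(a) →   free=[............]
after create(a) → a:[0]  free=[F...........]
after create(c) → a:[0], c:[1]  free=[FF..........]
after append(a, 2) → a:[0, 2, 3], c:[1]  free=[FFFF........]
after append(a, 3) → a:[0, 2, 3, 4, 5, 6], c:[1]  free=[FFFFFFF.....]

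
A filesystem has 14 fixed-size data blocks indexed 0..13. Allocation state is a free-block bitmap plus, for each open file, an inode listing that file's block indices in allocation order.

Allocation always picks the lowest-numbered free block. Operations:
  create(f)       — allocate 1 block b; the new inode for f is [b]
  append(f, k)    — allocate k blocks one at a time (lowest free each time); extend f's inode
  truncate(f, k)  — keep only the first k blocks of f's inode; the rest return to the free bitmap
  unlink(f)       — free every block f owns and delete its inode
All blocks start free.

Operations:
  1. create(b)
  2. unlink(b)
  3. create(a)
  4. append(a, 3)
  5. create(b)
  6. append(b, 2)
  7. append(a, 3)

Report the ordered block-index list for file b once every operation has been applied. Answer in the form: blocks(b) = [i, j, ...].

create(b): bitmap=F............. | b=[0]
unlink(b): bitmap=.............. | 
create(a): bitmap=F............. | a=[0]
append(a, 3): bitmap=FFFF.......... | a=[0, 1, 2, 3]
create(b): bitmap=FFFFF......... | a=[0, 1, 2, 3] b=[4]
append(b, 2): bitmap=FFFFFFF....... | a=[0, 1, 2, 3] b=[4, 5, 6]
append(a, 3): bitmap=FFFFFFFFFF.... | a=[0, 1, 2, 3, 7, 8, 9] b=[4, 5, 6]

blocks(b) = [4, 5, 6]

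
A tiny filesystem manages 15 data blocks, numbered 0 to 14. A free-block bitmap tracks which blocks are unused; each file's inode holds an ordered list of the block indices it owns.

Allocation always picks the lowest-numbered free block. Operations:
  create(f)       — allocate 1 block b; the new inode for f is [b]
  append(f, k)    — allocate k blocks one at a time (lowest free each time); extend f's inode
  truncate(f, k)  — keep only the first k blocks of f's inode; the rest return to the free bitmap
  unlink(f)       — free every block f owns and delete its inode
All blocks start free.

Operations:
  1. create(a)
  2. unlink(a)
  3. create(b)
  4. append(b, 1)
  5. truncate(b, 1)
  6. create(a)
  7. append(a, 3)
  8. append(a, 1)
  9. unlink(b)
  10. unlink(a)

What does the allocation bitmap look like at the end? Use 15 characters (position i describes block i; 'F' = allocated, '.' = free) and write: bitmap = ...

bitmap = ...............

create(a): bitmap=F.............. | a=[0]
unlink(a): bitmap=............... | 
create(b): bitmap=F.............. | b=[0]
append(b, 1): bitmap=FF............. | b=[0, 1]
truncate(b, 1): bitmap=F.............. | b=[0]
create(a): bitmap=FF............. | a=[1] b=[0]
append(a, 3): bitmap=FFFFF.......... | a=[1, 2, 3, 4] b=[0]
append(a, 1): bitmap=FFFFFF......... | a=[1, 2, 3, 4, 5] b=[0]
unlink(b): bitmap=.FFFFF......... | a=[1, 2, 3, 4, 5]
unlink(a): bitmap=............... | 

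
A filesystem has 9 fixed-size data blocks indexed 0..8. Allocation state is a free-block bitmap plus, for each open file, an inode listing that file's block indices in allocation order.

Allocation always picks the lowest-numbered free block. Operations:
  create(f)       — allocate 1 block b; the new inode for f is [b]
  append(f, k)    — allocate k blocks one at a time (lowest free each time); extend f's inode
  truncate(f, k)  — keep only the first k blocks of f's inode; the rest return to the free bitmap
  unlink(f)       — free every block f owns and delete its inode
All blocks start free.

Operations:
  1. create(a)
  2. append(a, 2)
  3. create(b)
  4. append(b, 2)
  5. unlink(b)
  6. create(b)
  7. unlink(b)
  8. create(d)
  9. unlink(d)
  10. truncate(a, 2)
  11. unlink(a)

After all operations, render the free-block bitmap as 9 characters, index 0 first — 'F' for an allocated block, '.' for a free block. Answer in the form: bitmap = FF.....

after create(a) → a:[0]  free=[F........]
after append(a, 2) → a:[0, 1, 2]  free=[FFF......]
after create(b) → a:[0, 1, 2], b:[3]  free=[FFFF.....]
after append(b, 2) → a:[0, 1, 2], b:[3, 4, 5]  free=[FFFFFF...]
after unlink(b) → a:[0, 1, 2]  free=[FFF......]
after create(b) → a:[0, 1, 2], b:[3]  free=[FFFF.....]
after unlink(b) → a:[0, 1, 2]  free=[FFF......]
after create(d) → a:[0, 1, 2], d:[3]  free=[FFFF.....]
after unlink(d) → a:[0, 1, 2]  free=[FFF......]
after truncate(a, 2) → a:[0, 1]  free=[FF.......]
after unlink(a) →   free=[.........]

bitmap = .........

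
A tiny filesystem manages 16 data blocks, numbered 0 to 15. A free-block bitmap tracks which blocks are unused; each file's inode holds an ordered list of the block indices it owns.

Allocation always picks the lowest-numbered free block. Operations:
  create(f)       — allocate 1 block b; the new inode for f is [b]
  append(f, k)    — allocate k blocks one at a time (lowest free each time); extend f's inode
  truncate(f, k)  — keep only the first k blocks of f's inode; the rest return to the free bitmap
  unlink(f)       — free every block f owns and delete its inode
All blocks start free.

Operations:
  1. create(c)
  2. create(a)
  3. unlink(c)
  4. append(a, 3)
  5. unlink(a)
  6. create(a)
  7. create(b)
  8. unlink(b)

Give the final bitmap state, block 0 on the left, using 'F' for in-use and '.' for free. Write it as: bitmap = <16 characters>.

bitmap = F...............

  1. create(c)  ⇒  F...............  {c→[0]}
  2. create(a)  ⇒  FF..............  {a→[1]; c→[0]}
  3. unlink(c)  ⇒  .F..............  {a→[1]}
  4. append(a, 3)  ⇒  FFFF............  {a→[1, 0, 2, 3]}
  5. unlink(a)  ⇒  ................  {}
  6. create(a)  ⇒  F...............  {a→[0]}
  7. create(b)  ⇒  FF..............  {a→[0]; b→[1]}
  8. unlink(b)  ⇒  F...............  {a→[0]}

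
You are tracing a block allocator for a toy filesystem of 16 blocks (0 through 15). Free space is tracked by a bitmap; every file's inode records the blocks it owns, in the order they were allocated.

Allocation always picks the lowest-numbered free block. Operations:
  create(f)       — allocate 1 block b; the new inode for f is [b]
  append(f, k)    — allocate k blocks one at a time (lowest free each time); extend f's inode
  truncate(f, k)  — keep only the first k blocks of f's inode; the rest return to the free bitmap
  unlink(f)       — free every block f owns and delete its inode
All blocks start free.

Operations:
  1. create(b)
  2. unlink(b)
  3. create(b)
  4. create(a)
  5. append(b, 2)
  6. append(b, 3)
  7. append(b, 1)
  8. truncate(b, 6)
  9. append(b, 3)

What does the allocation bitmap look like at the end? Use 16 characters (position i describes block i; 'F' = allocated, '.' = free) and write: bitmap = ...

  1. create(b)  ⇒  F...............  {b→[0]}
  2. unlink(b)  ⇒  ................  {}
  3. create(b)  ⇒  F...............  {b→[0]}
  4. create(a)  ⇒  FF..............  {a→[1]; b→[0]}
  5. append(b, 2)  ⇒  FFFF............  {a→[1]; b→[0, 2, 3]}
  6. append(b, 3)  ⇒  FFFFFFF.........  {a→[1]; b→[0, 2, 3, 4, 5, 6]}
  7. append(b, 1)  ⇒  FFFFFFFF........  {a→[1]; b→[0, 2, 3, 4, 5, 6, 7]}
  8. truncate(b, 6)  ⇒  FFFFFFF.........  {a→[1]; b→[0, 2, 3, 4, 5, 6]}
  9. append(b, 3)  ⇒  FFFFFFFFFF......  {a→[1]; b→[0, 2, 3, 4, 5, 6, 7, 8, 9]}

bitmap = FFFFFFFFFF......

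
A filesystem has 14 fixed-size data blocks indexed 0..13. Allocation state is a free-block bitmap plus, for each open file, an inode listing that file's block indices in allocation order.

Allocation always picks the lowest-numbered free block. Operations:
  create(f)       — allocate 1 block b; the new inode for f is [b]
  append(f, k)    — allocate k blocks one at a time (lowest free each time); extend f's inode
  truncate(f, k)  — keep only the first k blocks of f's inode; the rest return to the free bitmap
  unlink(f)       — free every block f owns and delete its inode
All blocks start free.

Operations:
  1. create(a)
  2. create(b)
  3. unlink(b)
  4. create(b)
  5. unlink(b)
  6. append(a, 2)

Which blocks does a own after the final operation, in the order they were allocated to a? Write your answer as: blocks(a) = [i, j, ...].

  1. create(a)  ⇒  F.............  {a→[0]}
  2. create(b)  ⇒  FF............  {a→[0]; b→[1]}
  3. unlink(b)  ⇒  F.............  {a→[0]}
  4. create(b)  ⇒  FF............  {a→[0]; b→[1]}
  5. unlink(b)  ⇒  F.............  {a→[0]}
  6. append(a, 2)  ⇒  FFF...........  {a→[0, 1, 2]}

blocks(a) = [0, 1, 2]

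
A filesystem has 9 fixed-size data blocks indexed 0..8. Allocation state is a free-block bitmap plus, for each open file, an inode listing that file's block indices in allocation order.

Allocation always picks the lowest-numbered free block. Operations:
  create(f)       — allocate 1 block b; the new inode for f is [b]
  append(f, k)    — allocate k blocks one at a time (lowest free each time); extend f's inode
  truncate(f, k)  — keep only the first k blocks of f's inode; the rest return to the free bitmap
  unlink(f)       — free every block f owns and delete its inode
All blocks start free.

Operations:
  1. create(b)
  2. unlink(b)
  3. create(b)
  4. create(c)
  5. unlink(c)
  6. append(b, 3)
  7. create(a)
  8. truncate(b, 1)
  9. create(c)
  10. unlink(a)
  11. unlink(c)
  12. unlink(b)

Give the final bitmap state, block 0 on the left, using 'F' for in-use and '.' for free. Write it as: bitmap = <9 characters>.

bitmap = .........

after create(b) → b:[0]  free=[F........]
after unlink(b) →   free=[.........]
after create(b) → b:[0]  free=[F........]
after create(c) → b:[0], c:[1]  free=[FF.......]
after unlink(c) → b:[0]  free=[F........]
after append(b, 3) → b:[0, 1, 2, 3]  free=[FFFF.....]
after create(a) → a:[4], b:[0, 1, 2, 3]  free=[FFFFF....]
after truncate(b, 1) → a:[4], b:[0]  free=[F...F....]
after create(c) → a:[4], b:[0], c:[1]  free=[FF..F....]
after unlink(a) → b:[0], c:[1]  free=[FF.......]
after unlink(c) → b:[0]  free=[F........]
after unlink(b) →   free=[.........]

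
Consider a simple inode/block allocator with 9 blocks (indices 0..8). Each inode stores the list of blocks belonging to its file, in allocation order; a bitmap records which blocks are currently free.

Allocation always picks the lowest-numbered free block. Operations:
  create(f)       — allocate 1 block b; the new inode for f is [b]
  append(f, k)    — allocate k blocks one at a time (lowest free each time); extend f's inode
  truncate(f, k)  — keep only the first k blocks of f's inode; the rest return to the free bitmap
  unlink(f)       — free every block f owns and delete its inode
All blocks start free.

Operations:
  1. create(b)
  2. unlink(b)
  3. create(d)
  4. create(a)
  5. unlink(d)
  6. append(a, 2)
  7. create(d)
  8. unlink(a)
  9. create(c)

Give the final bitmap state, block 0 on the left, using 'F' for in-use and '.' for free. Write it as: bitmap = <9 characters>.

bitmap = F..F.....

create(b): bitmap=F........ | b=[0]
unlink(b): bitmap=......... | 
create(d): bitmap=F........ | d=[0]
create(a): bitmap=FF....... | a=[1] d=[0]
unlink(d): bitmap=.F....... | a=[1]
append(a, 2): bitmap=FFF...... | a=[1, 0, 2]
create(d): bitmap=FFFF..... | a=[1, 0, 2] d=[3]
unlink(a): bitmap=...F..... | d=[3]
create(c): bitmap=F..F..... | c=[0] d=[3]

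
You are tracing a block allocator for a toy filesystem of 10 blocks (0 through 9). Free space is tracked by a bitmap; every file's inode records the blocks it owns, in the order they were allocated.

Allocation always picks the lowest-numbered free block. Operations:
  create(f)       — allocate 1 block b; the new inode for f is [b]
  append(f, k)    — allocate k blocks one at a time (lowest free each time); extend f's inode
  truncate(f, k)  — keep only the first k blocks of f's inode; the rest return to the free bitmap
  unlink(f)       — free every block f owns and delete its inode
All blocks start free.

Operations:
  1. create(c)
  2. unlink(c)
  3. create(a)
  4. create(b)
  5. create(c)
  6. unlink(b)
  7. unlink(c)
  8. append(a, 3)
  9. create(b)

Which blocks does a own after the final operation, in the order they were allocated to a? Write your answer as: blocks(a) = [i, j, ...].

blocks(a) = [0, 1, 2, 3]

create(c): bitmap=F......... | c=[0]
unlink(c): bitmap=.......... | 
create(a): bitmap=F......... | a=[0]
create(b): bitmap=FF........ | a=[0] b=[1]
create(c): bitmap=FFF....... | a=[0] b=[1] c=[2]
unlink(b): bitmap=F.F....... | a=[0] c=[2]
unlink(c): bitmap=F......... | a=[0]
append(a, 3): bitmap=FFFF...... | a=[0, 1, 2, 3]
create(b): bitmap=FFFFF..... | a=[0, 1, 2, 3] b=[4]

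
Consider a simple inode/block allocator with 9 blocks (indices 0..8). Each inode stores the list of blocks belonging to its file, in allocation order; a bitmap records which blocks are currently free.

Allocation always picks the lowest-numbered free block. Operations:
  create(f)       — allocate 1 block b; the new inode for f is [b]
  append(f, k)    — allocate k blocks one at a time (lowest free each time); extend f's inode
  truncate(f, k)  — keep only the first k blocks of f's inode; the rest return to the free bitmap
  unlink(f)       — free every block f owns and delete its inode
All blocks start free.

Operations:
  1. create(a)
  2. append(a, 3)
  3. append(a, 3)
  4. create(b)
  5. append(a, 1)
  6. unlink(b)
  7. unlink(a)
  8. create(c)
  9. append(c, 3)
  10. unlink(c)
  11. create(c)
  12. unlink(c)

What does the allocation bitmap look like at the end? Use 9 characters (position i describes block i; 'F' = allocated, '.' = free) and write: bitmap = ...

bitmap = .........

after create(a) → a:[0]  free=[F........]
after append(a, 3) → a:[0, 1, 2, 3]  free=[FFFF.....]
after append(a, 3) → a:[0, 1, 2, 3, 4, 5, 6]  free=[FFFFFFF..]
after create(b) → a:[0, 1, 2, 3, 4, 5, 6], b:[7]  free=[FFFFFFFF.]
after append(a, 1) → a:[0, 1, 2, 3, 4, 5, 6, 8], b:[7]  free=[FFFFFFFFF]
after unlink(b) → a:[0, 1, 2, 3, 4, 5, 6, 8]  free=[FFFFFFF.F]
after unlink(a) →   free=[.........]
after create(c) → c:[0]  free=[F........]
after append(c, 3) → c:[0, 1, 2, 3]  free=[FFFF.....]
after unlink(c) →   free=[.........]
after create(c) → c:[0]  free=[F........]
after unlink(c) →   free=[.........]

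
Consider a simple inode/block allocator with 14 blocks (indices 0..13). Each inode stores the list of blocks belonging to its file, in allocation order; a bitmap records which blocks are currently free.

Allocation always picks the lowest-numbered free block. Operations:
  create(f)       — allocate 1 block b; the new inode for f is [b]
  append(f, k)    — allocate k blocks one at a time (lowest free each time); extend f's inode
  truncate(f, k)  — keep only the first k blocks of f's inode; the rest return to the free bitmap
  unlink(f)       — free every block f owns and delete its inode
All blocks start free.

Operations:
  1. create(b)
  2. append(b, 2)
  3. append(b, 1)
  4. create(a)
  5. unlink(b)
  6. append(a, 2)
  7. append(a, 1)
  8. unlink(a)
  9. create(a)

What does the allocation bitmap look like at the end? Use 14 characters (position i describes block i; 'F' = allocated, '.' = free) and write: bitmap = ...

bitmap = F.............

[1] create(b) — b=0 (map F.............)
[2] append(b, 2) — b=0,1,2 (map FFF...........)
[3] append(b, 1) — b=0,1,2,3 (map FFFF..........)
[4] create(a) — a=4 b=0,1,2,3 (map FFFFF.........)
[5] unlink(b) — a=4 (map ....F.........)
[6] append(a, 2) — a=4,0,1 (map FF..F.........)
[7] append(a, 1) — a=4,0,1,2 (map FFF.F.........)
[8] unlink(a) —  (map ..............)
[9] create(a) — a=0 (map F.............)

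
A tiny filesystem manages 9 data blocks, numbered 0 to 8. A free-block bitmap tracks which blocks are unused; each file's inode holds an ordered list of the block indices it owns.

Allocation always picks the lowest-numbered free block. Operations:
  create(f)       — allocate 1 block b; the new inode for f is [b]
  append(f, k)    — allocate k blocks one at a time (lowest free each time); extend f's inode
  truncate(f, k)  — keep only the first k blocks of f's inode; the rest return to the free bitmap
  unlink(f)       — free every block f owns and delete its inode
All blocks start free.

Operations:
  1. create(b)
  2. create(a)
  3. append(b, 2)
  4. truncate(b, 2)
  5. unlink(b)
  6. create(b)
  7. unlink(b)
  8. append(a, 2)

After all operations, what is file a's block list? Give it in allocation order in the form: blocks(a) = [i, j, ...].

blocks(a) = [1, 0, 2]

  1. create(b)  ⇒  F........  {b→[0]}
  2. create(a)  ⇒  FF.......  {a→[1]; b→[0]}
  3. append(b, 2)  ⇒  FFFF.....  {a→[1]; b→[0, 2, 3]}
  4. truncate(b, 2)  ⇒  FFF......  {a→[1]; b→[0, 2]}
  5. unlink(b)  ⇒  .F.......  {a→[1]}
  6. create(b)  ⇒  FF.......  {a→[1]; b→[0]}
  7. unlink(b)  ⇒  .F.......  {a→[1]}
  8. append(a, 2)  ⇒  FFF......  {a→[1, 0, 2]}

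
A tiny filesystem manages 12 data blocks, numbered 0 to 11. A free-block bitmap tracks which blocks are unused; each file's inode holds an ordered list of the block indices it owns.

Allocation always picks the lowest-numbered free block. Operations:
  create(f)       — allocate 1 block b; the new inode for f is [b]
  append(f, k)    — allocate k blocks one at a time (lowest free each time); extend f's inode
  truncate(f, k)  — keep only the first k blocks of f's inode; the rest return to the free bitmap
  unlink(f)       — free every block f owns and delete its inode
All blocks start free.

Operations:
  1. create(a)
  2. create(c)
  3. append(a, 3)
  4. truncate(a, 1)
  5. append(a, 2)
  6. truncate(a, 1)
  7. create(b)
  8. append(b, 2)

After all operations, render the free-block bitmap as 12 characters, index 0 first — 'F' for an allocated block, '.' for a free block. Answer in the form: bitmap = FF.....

[1] create(a) — a=0 (map F...........)
[2] create(c) — a=0 c=1 (map FF..........)
[3] append(a, 3) — a=0,2,3,4 c=1 (map FFFFF.......)
[4] truncate(a, 1) — a=0 c=1 (map FF..........)
[5] append(a, 2) — a=0,2,3 c=1 (map FFFF........)
[6] truncate(a, 1) — a=0 c=1 (map FF..........)
[7] create(b) — a=0 b=2 c=1 (map FFF.........)
[8] append(b, 2) — a=0 b=2,3,4 c=1 (map FFFFF.......)

bitmap = FFFFF.......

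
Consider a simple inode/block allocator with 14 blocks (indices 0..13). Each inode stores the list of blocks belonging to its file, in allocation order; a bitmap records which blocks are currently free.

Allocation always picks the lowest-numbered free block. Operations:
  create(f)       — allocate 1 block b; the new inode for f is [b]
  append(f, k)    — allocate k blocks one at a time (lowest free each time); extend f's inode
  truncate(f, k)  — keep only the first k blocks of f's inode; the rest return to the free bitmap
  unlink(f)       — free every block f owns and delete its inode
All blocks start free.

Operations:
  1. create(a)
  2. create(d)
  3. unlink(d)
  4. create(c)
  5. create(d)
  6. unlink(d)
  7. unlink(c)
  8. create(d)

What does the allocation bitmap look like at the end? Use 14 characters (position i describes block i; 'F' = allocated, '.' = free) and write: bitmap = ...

[1] create(a) — a=0 (map F.............)
[2] create(d) — a=0 d=1 (map FF............)
[3] unlink(d) — a=0 (map F.............)
[4] create(c) — a=0 c=1 (map FF............)
[5] create(d) — a=0 c=1 d=2 (map FFF...........)
[6] unlink(d) — a=0 c=1 (map FF............)
[7] unlink(c) — a=0 (map F.............)
[8] create(d) — a=0 d=1 (map FF............)

bitmap = FF............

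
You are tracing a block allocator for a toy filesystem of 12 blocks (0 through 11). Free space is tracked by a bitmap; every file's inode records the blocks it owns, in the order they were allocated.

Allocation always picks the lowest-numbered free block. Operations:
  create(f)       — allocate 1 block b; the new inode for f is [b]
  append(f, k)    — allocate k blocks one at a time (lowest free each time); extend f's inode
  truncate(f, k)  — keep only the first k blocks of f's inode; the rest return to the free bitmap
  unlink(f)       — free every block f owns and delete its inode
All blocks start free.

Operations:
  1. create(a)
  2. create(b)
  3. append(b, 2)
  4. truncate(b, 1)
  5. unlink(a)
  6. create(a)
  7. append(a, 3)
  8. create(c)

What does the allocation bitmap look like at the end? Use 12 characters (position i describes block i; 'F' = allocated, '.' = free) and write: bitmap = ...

[1] create(a) — a=0 (map F...........)
[2] create(b) — a=0 b=1 (map FF..........)
[3] append(b, 2) — a=0 b=1,2,3 (map FFFF........)
[4] truncate(b, 1) — a=0 b=1 (map FF..........)
[5] unlink(a) — b=1 (map .F..........)
[6] create(a) — a=0 b=1 (map FF..........)
[7] append(a, 3) — a=0,2,3,4 b=1 (map FFFFF.......)
[8] create(c) — a=0,2,3,4 b=1 c=5 (map FFFFFF......)

bitmap = FFFFFF......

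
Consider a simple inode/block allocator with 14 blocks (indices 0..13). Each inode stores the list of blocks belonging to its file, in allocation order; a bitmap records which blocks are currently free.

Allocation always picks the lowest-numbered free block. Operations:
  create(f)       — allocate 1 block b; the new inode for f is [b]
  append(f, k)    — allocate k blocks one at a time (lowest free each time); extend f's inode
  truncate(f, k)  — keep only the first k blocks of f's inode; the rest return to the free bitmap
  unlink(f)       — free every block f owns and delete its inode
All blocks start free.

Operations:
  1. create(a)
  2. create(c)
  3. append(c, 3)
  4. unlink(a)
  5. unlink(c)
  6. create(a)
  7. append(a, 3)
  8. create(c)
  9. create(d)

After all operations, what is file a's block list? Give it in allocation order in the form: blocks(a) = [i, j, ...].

blocks(a) = [0, 1, 2, 3]

create(a): bitmap=F............. | a=[0]
create(c): bitmap=FF............ | a=[0] c=[1]
append(c, 3): bitmap=FFFFF......... | a=[0] c=[1, 2, 3, 4]
unlink(a): bitmap=.FFFF......... | c=[1, 2, 3, 4]
unlink(c): bitmap=.............. | 
create(a): bitmap=F............. | a=[0]
append(a, 3): bitmap=FFFF.......... | a=[0, 1, 2, 3]
create(c): bitmap=FFFFF......... | a=[0, 1, 2, 3] c=[4]
create(d): bitmap=FFFFFF........ | a=[0, 1, 2, 3] c=[4] d=[5]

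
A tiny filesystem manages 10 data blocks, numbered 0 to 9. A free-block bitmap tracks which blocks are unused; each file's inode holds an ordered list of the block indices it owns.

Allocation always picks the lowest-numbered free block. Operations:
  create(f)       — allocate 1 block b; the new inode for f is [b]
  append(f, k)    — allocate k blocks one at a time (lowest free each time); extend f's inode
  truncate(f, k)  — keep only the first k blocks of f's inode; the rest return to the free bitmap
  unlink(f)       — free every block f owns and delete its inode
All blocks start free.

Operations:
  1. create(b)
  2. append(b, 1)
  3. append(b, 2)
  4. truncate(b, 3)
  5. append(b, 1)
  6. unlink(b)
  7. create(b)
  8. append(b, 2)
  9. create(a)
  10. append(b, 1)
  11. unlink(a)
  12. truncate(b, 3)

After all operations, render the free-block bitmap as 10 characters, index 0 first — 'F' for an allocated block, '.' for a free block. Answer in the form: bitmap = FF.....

bitmap = FFF.......

  1. create(b)  ⇒  F.........  {b→[0]}
  2. append(b, 1)  ⇒  FF........  {b→[0, 1]}
  3. append(b, 2)  ⇒  FFFF......  {b→[0, 1, 2, 3]}
  4. truncate(b, 3)  ⇒  FFF.......  {b→[0, 1, 2]}
  5. append(b, 1)  ⇒  FFFF......  {b→[0, 1, 2, 3]}
  6. unlink(b)  ⇒  ..........  {}
  7. create(b)  ⇒  F.........  {b→[0]}
  8. append(b, 2)  ⇒  FFF.......  {b→[0, 1, 2]}
  9. create(a)  ⇒  FFFF......  {a→[3]; b→[0, 1, 2]}
  10. append(b, 1)  ⇒  FFFFF.....  {a→[3]; b→[0, 1, 2, 4]}
  11. unlink(a)  ⇒  FFF.F.....  {b→[0, 1, 2, 4]}
  12. truncate(b, 3)  ⇒  FFF.......  {b→[0, 1, 2]}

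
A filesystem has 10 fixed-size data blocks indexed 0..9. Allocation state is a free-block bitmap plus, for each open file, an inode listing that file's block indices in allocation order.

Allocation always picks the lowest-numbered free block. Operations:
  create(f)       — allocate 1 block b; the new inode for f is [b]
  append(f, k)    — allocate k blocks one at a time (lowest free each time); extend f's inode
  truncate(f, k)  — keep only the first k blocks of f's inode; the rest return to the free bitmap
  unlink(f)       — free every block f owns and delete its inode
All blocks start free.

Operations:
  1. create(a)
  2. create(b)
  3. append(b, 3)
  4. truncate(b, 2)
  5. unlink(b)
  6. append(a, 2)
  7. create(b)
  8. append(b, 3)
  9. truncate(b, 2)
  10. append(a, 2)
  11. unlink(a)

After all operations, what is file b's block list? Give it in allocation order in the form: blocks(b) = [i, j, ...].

blocks(b) = [3, 4]

  1. create(a)  ⇒  F.........  {a→[0]}
  2. create(b)  ⇒  FF........  {a→[0]; b→[1]}
  3. append(b, 3)  ⇒  FFFFF.....  {a→[0]; b→[1, 2, 3, 4]}
  4. truncate(b, 2)  ⇒  FFF.......  {a→[0]; b→[1, 2]}
  5. unlink(b)  ⇒  F.........  {a→[0]}
  6. append(a, 2)  ⇒  FFF.......  {a→[0, 1, 2]}
  7. create(b)  ⇒  FFFF......  {a→[0, 1, 2]; b→[3]}
  8. append(b, 3)  ⇒  FFFFFFF...  {a→[0, 1, 2]; b→[3, 4, 5, 6]}
  9. truncate(b, 2)  ⇒  FFFFF.....  {a→[0, 1, 2]; b→[3, 4]}
  10. append(a, 2)  ⇒  FFFFFFF...  {a→[0, 1, 2, 5, 6]; b→[3, 4]}
  11. unlink(a)  ⇒  ...FF.....  {b→[3, 4]}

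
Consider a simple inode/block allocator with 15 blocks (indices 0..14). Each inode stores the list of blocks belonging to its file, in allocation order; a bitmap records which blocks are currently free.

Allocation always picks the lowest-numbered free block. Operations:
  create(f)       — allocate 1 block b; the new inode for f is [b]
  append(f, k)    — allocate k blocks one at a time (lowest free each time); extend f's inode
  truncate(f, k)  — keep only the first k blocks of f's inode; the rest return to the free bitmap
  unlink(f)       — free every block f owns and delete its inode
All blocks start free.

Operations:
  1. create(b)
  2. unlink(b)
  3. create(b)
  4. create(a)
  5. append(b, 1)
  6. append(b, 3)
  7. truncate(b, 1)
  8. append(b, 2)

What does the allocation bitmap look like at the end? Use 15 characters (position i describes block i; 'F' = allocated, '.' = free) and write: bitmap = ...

  1. create(b)  ⇒  F..............  {b→[0]}
  2. unlink(b)  ⇒  ...............  {}
  3. create(b)  ⇒  F..............  {b→[0]}
  4. create(a)  ⇒  FF.............  {a→[1]; b→[0]}
  5. append(b, 1)  ⇒  FFF............  {a→[1]; b→[0, 2]}
  6. append(b, 3)  ⇒  FFFFFF.........  {a→[1]; b→[0, 2, 3, 4, 5]}
  7. truncate(b, 1)  ⇒  FF.............  {a→[1]; b→[0]}
  8. append(b, 2)  ⇒  FFFF...........  {a→[1]; b→[0, 2, 3]}

bitmap = FFFF...........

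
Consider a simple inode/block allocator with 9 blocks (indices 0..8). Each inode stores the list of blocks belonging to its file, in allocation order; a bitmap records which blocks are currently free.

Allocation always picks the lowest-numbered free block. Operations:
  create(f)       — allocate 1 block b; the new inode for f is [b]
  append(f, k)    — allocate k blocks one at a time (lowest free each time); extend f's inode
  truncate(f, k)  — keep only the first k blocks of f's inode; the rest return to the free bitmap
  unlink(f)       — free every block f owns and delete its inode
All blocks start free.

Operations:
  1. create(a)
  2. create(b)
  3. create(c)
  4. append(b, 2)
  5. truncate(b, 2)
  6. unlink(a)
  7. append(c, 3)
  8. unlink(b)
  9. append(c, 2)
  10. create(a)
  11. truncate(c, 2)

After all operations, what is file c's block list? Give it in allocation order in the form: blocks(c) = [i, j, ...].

after create(a) → a:[0]  free=[F........]
after create(b) → a:[0], b:[1]  free=[FF.......]
after create(c) → a:[0], b:[1], c:[2]  free=[FFF......]
after append(b, 2) → a:[0], b:[1, 3, 4], c:[2]  free=[FFFFF....]
after truncate(b, 2) → a:[0], b:[1, 3], c:[2]  free=[FFFF.....]
after unlink(a) → b:[1, 3], c:[2]  free=[.FFF.....]
after append(c, 3) → b:[1, 3], c:[2, 0, 4, 5]  free=[FFFFFF...]
after unlink(b) → c:[2, 0, 4, 5]  free=[F.F.FF...]
after append(c, 2) → c:[2, 0, 4, 5, 1, 3]  free=[FFFFFF...]
after create(a) → a:[6], c:[2, 0, 4, 5, 1, 3]  free=[FFFFFFF..]
after truncate(c, 2) → a:[6], c:[2, 0]  free=[F.F...F..]

blocks(c) = [2, 0]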